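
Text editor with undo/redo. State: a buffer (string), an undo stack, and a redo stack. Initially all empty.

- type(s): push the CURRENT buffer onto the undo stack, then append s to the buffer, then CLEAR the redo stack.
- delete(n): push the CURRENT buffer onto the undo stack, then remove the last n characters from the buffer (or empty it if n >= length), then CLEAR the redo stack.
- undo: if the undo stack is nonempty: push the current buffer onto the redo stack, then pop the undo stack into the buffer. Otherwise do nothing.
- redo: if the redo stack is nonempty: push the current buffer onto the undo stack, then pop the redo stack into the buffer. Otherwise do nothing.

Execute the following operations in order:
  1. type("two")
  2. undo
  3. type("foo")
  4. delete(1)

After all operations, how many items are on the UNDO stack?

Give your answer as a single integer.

Answer: 2

Derivation:
After op 1 (type): buf='two' undo_depth=1 redo_depth=0
After op 2 (undo): buf='(empty)' undo_depth=0 redo_depth=1
After op 3 (type): buf='foo' undo_depth=1 redo_depth=0
After op 4 (delete): buf='fo' undo_depth=2 redo_depth=0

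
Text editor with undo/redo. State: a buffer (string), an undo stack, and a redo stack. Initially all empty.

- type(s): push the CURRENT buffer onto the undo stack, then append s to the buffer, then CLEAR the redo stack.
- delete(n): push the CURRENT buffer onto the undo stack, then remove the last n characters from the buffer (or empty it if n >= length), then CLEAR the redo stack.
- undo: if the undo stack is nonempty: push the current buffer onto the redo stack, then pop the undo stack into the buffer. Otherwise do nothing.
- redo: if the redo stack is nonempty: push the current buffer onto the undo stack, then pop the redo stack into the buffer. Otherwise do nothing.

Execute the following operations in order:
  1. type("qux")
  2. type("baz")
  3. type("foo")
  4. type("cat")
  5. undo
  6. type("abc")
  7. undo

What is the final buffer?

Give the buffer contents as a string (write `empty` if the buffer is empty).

After op 1 (type): buf='qux' undo_depth=1 redo_depth=0
After op 2 (type): buf='quxbaz' undo_depth=2 redo_depth=0
After op 3 (type): buf='quxbazfoo' undo_depth=3 redo_depth=0
After op 4 (type): buf='quxbazfoocat' undo_depth=4 redo_depth=0
After op 5 (undo): buf='quxbazfoo' undo_depth=3 redo_depth=1
After op 6 (type): buf='quxbazfooabc' undo_depth=4 redo_depth=0
After op 7 (undo): buf='quxbazfoo' undo_depth=3 redo_depth=1

Answer: quxbazfoo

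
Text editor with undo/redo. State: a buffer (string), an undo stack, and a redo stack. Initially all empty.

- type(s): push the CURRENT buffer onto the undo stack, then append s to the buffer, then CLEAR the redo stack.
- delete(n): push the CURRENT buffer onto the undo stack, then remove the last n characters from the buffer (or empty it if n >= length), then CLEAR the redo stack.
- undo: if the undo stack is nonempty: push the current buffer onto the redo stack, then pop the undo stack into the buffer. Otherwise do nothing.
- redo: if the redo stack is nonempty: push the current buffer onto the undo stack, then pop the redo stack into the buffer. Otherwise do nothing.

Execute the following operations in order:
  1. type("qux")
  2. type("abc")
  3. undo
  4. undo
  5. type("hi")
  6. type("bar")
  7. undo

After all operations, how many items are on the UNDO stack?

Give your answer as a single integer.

After op 1 (type): buf='qux' undo_depth=1 redo_depth=0
After op 2 (type): buf='quxabc' undo_depth=2 redo_depth=0
After op 3 (undo): buf='qux' undo_depth=1 redo_depth=1
After op 4 (undo): buf='(empty)' undo_depth=0 redo_depth=2
After op 5 (type): buf='hi' undo_depth=1 redo_depth=0
After op 6 (type): buf='hibar' undo_depth=2 redo_depth=0
After op 7 (undo): buf='hi' undo_depth=1 redo_depth=1

Answer: 1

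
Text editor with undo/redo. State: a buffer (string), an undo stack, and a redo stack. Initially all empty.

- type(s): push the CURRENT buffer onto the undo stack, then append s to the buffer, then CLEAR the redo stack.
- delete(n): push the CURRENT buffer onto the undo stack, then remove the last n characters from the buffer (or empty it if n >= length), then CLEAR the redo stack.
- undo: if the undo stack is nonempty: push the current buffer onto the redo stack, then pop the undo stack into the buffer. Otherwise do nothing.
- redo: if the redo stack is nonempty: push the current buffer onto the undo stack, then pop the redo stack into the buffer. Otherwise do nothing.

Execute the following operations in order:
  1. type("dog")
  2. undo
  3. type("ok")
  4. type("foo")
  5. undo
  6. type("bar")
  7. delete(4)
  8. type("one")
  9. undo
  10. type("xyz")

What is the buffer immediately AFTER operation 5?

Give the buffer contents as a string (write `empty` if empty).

After op 1 (type): buf='dog' undo_depth=1 redo_depth=0
After op 2 (undo): buf='(empty)' undo_depth=0 redo_depth=1
After op 3 (type): buf='ok' undo_depth=1 redo_depth=0
After op 4 (type): buf='okfoo' undo_depth=2 redo_depth=0
After op 5 (undo): buf='ok' undo_depth=1 redo_depth=1

Answer: ok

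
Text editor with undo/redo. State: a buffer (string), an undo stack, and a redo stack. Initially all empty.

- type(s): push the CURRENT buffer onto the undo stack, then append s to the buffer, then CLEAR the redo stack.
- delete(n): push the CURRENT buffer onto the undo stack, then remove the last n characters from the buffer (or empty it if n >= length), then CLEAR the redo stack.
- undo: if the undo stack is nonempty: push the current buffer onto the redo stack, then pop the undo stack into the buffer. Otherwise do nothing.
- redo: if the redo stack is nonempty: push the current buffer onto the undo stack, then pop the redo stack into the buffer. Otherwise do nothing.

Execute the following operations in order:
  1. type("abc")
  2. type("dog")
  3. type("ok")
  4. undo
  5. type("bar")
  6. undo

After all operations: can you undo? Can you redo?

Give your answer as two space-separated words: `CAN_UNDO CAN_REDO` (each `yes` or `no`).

Answer: yes yes

Derivation:
After op 1 (type): buf='abc' undo_depth=1 redo_depth=0
After op 2 (type): buf='abcdog' undo_depth=2 redo_depth=0
After op 3 (type): buf='abcdogok' undo_depth=3 redo_depth=0
After op 4 (undo): buf='abcdog' undo_depth=2 redo_depth=1
After op 5 (type): buf='abcdogbar' undo_depth=3 redo_depth=0
After op 6 (undo): buf='abcdog' undo_depth=2 redo_depth=1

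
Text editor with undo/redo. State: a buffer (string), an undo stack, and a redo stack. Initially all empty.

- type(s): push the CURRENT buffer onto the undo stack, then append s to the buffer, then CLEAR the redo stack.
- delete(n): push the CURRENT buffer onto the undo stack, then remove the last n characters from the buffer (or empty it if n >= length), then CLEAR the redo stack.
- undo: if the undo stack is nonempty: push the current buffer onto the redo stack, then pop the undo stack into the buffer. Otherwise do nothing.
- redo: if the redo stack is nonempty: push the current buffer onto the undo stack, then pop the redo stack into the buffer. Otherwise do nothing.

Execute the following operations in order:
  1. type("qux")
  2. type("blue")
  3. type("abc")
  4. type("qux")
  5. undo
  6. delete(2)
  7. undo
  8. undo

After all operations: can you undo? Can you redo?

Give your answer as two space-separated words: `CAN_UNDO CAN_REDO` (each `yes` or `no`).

After op 1 (type): buf='qux' undo_depth=1 redo_depth=0
After op 2 (type): buf='quxblue' undo_depth=2 redo_depth=0
After op 3 (type): buf='quxblueabc' undo_depth=3 redo_depth=0
After op 4 (type): buf='quxblueabcqux' undo_depth=4 redo_depth=0
After op 5 (undo): buf='quxblueabc' undo_depth=3 redo_depth=1
After op 6 (delete): buf='quxbluea' undo_depth=4 redo_depth=0
After op 7 (undo): buf='quxblueabc' undo_depth=3 redo_depth=1
After op 8 (undo): buf='quxblue' undo_depth=2 redo_depth=2

Answer: yes yes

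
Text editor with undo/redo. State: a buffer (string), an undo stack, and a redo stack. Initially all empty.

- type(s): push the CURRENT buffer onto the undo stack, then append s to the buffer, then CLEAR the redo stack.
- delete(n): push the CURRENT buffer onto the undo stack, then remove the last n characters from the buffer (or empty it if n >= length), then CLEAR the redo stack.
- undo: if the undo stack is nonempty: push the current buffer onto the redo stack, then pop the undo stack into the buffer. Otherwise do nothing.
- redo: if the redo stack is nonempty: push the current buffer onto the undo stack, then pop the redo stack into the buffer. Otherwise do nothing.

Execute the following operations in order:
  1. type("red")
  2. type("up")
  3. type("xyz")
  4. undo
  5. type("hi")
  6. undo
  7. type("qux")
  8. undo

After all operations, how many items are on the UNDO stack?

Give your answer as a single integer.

After op 1 (type): buf='red' undo_depth=1 redo_depth=0
After op 2 (type): buf='redup' undo_depth=2 redo_depth=0
After op 3 (type): buf='redupxyz' undo_depth=3 redo_depth=0
After op 4 (undo): buf='redup' undo_depth=2 redo_depth=1
After op 5 (type): buf='reduphi' undo_depth=3 redo_depth=0
After op 6 (undo): buf='redup' undo_depth=2 redo_depth=1
After op 7 (type): buf='redupqux' undo_depth=3 redo_depth=0
After op 8 (undo): buf='redup' undo_depth=2 redo_depth=1

Answer: 2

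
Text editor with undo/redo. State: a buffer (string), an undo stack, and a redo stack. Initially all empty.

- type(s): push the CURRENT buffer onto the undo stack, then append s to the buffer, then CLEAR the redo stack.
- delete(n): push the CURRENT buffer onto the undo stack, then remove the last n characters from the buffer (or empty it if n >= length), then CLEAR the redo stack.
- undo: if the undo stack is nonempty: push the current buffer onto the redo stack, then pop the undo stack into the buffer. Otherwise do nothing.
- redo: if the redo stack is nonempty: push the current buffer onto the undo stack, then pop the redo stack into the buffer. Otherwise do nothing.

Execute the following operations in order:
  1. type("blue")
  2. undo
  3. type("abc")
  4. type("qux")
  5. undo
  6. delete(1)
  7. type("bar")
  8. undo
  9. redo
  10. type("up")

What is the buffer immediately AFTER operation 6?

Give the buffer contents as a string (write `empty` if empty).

Answer: ab

Derivation:
After op 1 (type): buf='blue' undo_depth=1 redo_depth=0
After op 2 (undo): buf='(empty)' undo_depth=0 redo_depth=1
After op 3 (type): buf='abc' undo_depth=1 redo_depth=0
After op 4 (type): buf='abcqux' undo_depth=2 redo_depth=0
After op 5 (undo): buf='abc' undo_depth=1 redo_depth=1
After op 6 (delete): buf='ab' undo_depth=2 redo_depth=0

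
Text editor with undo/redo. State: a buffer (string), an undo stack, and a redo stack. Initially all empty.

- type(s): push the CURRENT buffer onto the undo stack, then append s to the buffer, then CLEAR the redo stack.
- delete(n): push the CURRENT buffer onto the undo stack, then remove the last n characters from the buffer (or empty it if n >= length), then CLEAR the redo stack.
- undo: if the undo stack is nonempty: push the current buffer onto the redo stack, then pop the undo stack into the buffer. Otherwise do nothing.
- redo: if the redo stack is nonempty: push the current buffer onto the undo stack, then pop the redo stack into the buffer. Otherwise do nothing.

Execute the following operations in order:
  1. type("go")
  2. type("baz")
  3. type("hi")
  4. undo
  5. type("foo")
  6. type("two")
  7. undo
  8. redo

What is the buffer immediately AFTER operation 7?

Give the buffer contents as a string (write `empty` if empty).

After op 1 (type): buf='go' undo_depth=1 redo_depth=0
After op 2 (type): buf='gobaz' undo_depth=2 redo_depth=0
After op 3 (type): buf='gobazhi' undo_depth=3 redo_depth=0
After op 4 (undo): buf='gobaz' undo_depth=2 redo_depth=1
After op 5 (type): buf='gobazfoo' undo_depth=3 redo_depth=0
After op 6 (type): buf='gobazfootwo' undo_depth=4 redo_depth=0
After op 7 (undo): buf='gobazfoo' undo_depth=3 redo_depth=1

Answer: gobazfoo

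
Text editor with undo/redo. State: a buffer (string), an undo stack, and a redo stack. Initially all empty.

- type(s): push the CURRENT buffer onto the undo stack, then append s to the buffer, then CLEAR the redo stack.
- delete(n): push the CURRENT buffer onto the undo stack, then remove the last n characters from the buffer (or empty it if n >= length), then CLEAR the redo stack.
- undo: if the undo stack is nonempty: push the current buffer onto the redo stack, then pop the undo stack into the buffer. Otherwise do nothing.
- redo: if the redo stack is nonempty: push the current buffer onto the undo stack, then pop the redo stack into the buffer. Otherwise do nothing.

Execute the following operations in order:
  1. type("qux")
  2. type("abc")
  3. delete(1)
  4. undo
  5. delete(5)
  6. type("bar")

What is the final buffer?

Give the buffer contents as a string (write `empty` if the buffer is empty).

Answer: qbar

Derivation:
After op 1 (type): buf='qux' undo_depth=1 redo_depth=0
After op 2 (type): buf='quxabc' undo_depth=2 redo_depth=0
After op 3 (delete): buf='quxab' undo_depth=3 redo_depth=0
After op 4 (undo): buf='quxabc' undo_depth=2 redo_depth=1
After op 5 (delete): buf='q' undo_depth=3 redo_depth=0
After op 6 (type): buf='qbar' undo_depth=4 redo_depth=0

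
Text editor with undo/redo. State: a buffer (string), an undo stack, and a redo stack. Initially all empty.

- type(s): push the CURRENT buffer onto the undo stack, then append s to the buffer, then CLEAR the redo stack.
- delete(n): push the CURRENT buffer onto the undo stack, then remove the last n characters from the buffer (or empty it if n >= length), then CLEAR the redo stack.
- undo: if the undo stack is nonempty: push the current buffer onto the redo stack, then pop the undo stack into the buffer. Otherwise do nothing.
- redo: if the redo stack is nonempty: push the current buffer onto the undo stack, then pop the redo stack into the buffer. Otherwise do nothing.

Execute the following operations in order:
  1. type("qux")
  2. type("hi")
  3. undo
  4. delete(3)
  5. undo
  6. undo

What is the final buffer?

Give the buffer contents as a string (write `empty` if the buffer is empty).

Answer: empty

Derivation:
After op 1 (type): buf='qux' undo_depth=1 redo_depth=0
After op 2 (type): buf='quxhi' undo_depth=2 redo_depth=0
After op 3 (undo): buf='qux' undo_depth=1 redo_depth=1
After op 4 (delete): buf='(empty)' undo_depth=2 redo_depth=0
After op 5 (undo): buf='qux' undo_depth=1 redo_depth=1
After op 6 (undo): buf='(empty)' undo_depth=0 redo_depth=2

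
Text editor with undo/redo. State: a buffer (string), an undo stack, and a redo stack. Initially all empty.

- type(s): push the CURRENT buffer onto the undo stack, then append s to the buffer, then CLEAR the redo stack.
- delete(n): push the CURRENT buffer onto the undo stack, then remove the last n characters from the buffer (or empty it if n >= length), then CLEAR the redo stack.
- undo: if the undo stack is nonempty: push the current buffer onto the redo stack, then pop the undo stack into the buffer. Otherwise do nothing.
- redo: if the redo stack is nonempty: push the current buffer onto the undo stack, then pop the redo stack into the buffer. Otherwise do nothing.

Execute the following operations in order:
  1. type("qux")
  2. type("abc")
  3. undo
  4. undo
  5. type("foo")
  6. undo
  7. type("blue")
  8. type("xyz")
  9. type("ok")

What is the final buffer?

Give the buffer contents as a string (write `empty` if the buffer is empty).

Answer: bluexyzok

Derivation:
After op 1 (type): buf='qux' undo_depth=1 redo_depth=0
After op 2 (type): buf='quxabc' undo_depth=2 redo_depth=0
After op 3 (undo): buf='qux' undo_depth=1 redo_depth=1
After op 4 (undo): buf='(empty)' undo_depth=0 redo_depth=2
After op 5 (type): buf='foo' undo_depth=1 redo_depth=0
After op 6 (undo): buf='(empty)' undo_depth=0 redo_depth=1
After op 7 (type): buf='blue' undo_depth=1 redo_depth=0
After op 8 (type): buf='bluexyz' undo_depth=2 redo_depth=0
After op 9 (type): buf='bluexyzok' undo_depth=3 redo_depth=0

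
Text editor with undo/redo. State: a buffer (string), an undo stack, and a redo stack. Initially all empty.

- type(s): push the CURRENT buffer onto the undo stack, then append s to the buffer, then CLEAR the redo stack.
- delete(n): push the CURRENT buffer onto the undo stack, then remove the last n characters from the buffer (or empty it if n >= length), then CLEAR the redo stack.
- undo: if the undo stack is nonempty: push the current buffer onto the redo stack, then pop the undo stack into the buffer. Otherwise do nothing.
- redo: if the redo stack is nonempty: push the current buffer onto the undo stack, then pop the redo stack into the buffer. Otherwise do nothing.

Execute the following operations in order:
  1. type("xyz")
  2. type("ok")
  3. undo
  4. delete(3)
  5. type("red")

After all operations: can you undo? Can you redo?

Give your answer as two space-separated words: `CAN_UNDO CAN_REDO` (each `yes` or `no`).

Answer: yes no

Derivation:
After op 1 (type): buf='xyz' undo_depth=1 redo_depth=0
After op 2 (type): buf='xyzok' undo_depth=2 redo_depth=0
After op 3 (undo): buf='xyz' undo_depth=1 redo_depth=1
After op 4 (delete): buf='(empty)' undo_depth=2 redo_depth=0
After op 5 (type): buf='red' undo_depth=3 redo_depth=0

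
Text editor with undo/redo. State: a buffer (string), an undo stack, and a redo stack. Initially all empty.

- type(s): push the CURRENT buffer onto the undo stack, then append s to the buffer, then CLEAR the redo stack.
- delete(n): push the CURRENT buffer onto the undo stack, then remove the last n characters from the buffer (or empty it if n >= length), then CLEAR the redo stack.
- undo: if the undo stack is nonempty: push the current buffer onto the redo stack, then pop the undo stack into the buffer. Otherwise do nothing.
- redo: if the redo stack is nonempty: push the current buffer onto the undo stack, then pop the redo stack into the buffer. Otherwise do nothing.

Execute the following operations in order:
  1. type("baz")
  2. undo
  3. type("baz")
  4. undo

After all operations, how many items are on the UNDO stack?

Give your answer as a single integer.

Answer: 0

Derivation:
After op 1 (type): buf='baz' undo_depth=1 redo_depth=0
After op 2 (undo): buf='(empty)' undo_depth=0 redo_depth=1
After op 3 (type): buf='baz' undo_depth=1 redo_depth=0
After op 4 (undo): buf='(empty)' undo_depth=0 redo_depth=1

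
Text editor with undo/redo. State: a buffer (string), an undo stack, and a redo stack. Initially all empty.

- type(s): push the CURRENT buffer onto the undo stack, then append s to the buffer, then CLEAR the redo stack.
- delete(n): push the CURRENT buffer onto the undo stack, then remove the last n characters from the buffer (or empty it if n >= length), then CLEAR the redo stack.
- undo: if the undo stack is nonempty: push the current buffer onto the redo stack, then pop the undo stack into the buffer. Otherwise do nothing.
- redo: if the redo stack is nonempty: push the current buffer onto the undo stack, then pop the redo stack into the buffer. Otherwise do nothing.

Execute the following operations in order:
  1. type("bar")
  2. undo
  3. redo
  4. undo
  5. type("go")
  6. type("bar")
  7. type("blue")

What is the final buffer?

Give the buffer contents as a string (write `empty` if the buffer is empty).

After op 1 (type): buf='bar' undo_depth=1 redo_depth=0
After op 2 (undo): buf='(empty)' undo_depth=0 redo_depth=1
After op 3 (redo): buf='bar' undo_depth=1 redo_depth=0
After op 4 (undo): buf='(empty)' undo_depth=0 redo_depth=1
After op 5 (type): buf='go' undo_depth=1 redo_depth=0
After op 6 (type): buf='gobar' undo_depth=2 redo_depth=0
After op 7 (type): buf='gobarblue' undo_depth=3 redo_depth=0

Answer: gobarblue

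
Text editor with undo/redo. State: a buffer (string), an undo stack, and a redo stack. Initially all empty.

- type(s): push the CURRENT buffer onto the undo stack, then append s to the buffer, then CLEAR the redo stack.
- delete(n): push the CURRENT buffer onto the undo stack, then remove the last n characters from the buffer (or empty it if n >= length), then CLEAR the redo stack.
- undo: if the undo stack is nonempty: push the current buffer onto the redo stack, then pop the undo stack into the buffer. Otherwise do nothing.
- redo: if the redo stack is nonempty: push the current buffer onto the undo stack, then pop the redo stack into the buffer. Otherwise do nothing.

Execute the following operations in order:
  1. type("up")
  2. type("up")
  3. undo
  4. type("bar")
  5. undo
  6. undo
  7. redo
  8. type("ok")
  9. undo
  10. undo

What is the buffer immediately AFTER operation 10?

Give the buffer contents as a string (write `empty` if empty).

Answer: empty

Derivation:
After op 1 (type): buf='up' undo_depth=1 redo_depth=0
After op 2 (type): buf='upup' undo_depth=2 redo_depth=0
After op 3 (undo): buf='up' undo_depth=1 redo_depth=1
After op 4 (type): buf='upbar' undo_depth=2 redo_depth=0
After op 5 (undo): buf='up' undo_depth=1 redo_depth=1
After op 6 (undo): buf='(empty)' undo_depth=0 redo_depth=2
After op 7 (redo): buf='up' undo_depth=1 redo_depth=1
After op 8 (type): buf='upok' undo_depth=2 redo_depth=0
After op 9 (undo): buf='up' undo_depth=1 redo_depth=1
After op 10 (undo): buf='(empty)' undo_depth=0 redo_depth=2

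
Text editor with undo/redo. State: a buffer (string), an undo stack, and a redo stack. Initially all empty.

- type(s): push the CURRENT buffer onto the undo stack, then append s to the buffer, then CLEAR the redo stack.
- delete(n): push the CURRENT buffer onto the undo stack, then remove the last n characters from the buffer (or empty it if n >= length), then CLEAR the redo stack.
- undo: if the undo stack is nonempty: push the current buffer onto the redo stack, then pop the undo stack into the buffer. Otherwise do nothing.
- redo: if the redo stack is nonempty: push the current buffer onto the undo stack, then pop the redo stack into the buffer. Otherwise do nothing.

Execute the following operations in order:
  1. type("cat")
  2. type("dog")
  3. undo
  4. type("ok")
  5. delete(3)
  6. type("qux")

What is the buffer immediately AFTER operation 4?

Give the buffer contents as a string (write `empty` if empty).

After op 1 (type): buf='cat' undo_depth=1 redo_depth=0
After op 2 (type): buf='catdog' undo_depth=2 redo_depth=0
After op 3 (undo): buf='cat' undo_depth=1 redo_depth=1
After op 4 (type): buf='catok' undo_depth=2 redo_depth=0

Answer: catok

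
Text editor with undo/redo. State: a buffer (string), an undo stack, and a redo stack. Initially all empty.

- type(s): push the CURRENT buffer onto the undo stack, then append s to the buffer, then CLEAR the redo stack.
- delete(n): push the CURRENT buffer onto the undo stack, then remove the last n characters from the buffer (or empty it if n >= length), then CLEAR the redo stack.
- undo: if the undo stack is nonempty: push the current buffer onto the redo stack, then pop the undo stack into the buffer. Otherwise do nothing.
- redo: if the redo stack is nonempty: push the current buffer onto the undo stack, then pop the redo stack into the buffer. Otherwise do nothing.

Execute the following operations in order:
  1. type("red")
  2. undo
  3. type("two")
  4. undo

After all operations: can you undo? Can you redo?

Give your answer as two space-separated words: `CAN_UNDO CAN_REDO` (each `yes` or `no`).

After op 1 (type): buf='red' undo_depth=1 redo_depth=0
After op 2 (undo): buf='(empty)' undo_depth=0 redo_depth=1
After op 3 (type): buf='two' undo_depth=1 redo_depth=0
After op 4 (undo): buf='(empty)' undo_depth=0 redo_depth=1

Answer: no yes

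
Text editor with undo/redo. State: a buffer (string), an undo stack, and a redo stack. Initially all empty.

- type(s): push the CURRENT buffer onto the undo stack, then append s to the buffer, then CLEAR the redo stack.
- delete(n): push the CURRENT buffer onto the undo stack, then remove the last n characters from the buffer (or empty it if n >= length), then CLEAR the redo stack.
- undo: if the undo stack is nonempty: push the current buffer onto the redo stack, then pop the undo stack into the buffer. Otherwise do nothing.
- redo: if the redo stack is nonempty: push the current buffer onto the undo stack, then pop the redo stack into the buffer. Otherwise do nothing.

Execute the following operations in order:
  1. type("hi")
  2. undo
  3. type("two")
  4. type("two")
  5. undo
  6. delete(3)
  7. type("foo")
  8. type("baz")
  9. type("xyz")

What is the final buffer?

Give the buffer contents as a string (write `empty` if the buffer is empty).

Answer: foobazxyz

Derivation:
After op 1 (type): buf='hi' undo_depth=1 redo_depth=0
After op 2 (undo): buf='(empty)' undo_depth=0 redo_depth=1
After op 3 (type): buf='two' undo_depth=1 redo_depth=0
After op 4 (type): buf='twotwo' undo_depth=2 redo_depth=0
After op 5 (undo): buf='two' undo_depth=1 redo_depth=1
After op 6 (delete): buf='(empty)' undo_depth=2 redo_depth=0
After op 7 (type): buf='foo' undo_depth=3 redo_depth=0
After op 8 (type): buf='foobaz' undo_depth=4 redo_depth=0
After op 9 (type): buf='foobazxyz' undo_depth=5 redo_depth=0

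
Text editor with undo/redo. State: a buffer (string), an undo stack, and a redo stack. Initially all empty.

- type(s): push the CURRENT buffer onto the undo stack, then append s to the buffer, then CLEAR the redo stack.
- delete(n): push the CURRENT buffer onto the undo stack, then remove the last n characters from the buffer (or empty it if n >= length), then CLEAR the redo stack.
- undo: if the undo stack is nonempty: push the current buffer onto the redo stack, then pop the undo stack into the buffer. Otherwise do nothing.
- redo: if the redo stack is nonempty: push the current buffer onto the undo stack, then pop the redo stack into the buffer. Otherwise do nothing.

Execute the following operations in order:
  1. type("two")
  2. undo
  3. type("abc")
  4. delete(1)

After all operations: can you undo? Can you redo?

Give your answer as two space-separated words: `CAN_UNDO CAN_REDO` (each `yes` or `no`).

Answer: yes no

Derivation:
After op 1 (type): buf='two' undo_depth=1 redo_depth=0
After op 2 (undo): buf='(empty)' undo_depth=0 redo_depth=1
After op 3 (type): buf='abc' undo_depth=1 redo_depth=0
After op 4 (delete): buf='ab' undo_depth=2 redo_depth=0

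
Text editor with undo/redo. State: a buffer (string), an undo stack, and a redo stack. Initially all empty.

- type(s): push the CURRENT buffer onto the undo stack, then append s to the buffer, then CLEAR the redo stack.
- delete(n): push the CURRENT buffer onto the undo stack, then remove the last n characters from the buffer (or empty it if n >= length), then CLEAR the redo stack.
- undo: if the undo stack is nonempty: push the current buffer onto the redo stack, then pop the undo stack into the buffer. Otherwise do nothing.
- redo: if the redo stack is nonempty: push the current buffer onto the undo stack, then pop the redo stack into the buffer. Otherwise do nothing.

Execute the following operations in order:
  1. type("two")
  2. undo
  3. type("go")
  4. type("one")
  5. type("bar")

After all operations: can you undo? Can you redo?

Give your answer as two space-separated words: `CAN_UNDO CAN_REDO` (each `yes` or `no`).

Answer: yes no

Derivation:
After op 1 (type): buf='two' undo_depth=1 redo_depth=0
After op 2 (undo): buf='(empty)' undo_depth=0 redo_depth=1
After op 3 (type): buf='go' undo_depth=1 redo_depth=0
After op 4 (type): buf='goone' undo_depth=2 redo_depth=0
After op 5 (type): buf='goonebar' undo_depth=3 redo_depth=0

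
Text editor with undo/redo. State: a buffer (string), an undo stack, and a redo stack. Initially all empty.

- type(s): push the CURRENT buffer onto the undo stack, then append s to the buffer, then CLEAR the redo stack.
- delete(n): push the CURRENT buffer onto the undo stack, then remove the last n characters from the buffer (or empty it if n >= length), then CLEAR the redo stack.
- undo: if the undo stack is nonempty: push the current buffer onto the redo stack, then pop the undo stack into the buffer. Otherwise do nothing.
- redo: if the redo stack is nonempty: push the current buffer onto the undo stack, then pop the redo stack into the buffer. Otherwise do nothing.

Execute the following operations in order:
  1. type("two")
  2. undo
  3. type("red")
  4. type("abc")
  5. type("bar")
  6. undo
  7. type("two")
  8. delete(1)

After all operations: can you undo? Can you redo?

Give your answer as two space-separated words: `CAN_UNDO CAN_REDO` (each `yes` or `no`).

After op 1 (type): buf='two' undo_depth=1 redo_depth=0
After op 2 (undo): buf='(empty)' undo_depth=0 redo_depth=1
After op 3 (type): buf='red' undo_depth=1 redo_depth=0
After op 4 (type): buf='redabc' undo_depth=2 redo_depth=0
After op 5 (type): buf='redabcbar' undo_depth=3 redo_depth=0
After op 6 (undo): buf='redabc' undo_depth=2 redo_depth=1
After op 7 (type): buf='redabctwo' undo_depth=3 redo_depth=0
After op 8 (delete): buf='redabctw' undo_depth=4 redo_depth=0

Answer: yes no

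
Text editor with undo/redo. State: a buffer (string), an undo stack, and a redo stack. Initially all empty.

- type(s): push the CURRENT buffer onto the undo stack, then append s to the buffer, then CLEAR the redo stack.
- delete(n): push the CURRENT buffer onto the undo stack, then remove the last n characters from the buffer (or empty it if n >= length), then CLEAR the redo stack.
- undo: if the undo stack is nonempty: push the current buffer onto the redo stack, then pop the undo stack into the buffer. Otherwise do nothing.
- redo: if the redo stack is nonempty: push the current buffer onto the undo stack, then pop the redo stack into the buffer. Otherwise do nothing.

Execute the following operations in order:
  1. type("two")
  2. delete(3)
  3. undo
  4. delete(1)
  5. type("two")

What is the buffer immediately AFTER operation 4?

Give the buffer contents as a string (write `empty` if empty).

Answer: tw

Derivation:
After op 1 (type): buf='two' undo_depth=1 redo_depth=0
After op 2 (delete): buf='(empty)' undo_depth=2 redo_depth=0
After op 3 (undo): buf='two' undo_depth=1 redo_depth=1
After op 4 (delete): buf='tw' undo_depth=2 redo_depth=0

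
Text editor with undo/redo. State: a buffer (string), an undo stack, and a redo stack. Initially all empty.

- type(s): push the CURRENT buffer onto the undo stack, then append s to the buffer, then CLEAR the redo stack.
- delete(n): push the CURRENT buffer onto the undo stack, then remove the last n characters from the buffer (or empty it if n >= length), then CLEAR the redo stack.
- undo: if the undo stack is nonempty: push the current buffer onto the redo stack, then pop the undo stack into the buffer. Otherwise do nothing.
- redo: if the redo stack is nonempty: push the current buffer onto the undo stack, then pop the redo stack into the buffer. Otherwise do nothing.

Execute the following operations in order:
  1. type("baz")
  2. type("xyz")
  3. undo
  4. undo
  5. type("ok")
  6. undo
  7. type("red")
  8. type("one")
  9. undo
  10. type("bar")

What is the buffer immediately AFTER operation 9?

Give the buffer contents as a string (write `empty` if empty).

After op 1 (type): buf='baz' undo_depth=1 redo_depth=0
After op 2 (type): buf='bazxyz' undo_depth=2 redo_depth=0
After op 3 (undo): buf='baz' undo_depth=1 redo_depth=1
After op 4 (undo): buf='(empty)' undo_depth=0 redo_depth=2
After op 5 (type): buf='ok' undo_depth=1 redo_depth=0
After op 6 (undo): buf='(empty)' undo_depth=0 redo_depth=1
After op 7 (type): buf='red' undo_depth=1 redo_depth=0
After op 8 (type): buf='redone' undo_depth=2 redo_depth=0
After op 9 (undo): buf='red' undo_depth=1 redo_depth=1

Answer: red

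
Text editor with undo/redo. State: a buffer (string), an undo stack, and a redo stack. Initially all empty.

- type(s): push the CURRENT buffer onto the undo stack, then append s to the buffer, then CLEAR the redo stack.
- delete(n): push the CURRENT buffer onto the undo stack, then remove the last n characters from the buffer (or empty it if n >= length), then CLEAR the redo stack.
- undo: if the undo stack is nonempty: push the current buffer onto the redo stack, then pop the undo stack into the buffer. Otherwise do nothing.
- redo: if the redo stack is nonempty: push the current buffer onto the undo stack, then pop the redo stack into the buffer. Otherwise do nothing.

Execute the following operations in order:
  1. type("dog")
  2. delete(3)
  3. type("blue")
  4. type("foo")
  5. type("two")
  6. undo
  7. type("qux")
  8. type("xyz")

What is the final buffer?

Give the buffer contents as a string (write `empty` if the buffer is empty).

After op 1 (type): buf='dog' undo_depth=1 redo_depth=0
After op 2 (delete): buf='(empty)' undo_depth=2 redo_depth=0
After op 3 (type): buf='blue' undo_depth=3 redo_depth=0
After op 4 (type): buf='bluefoo' undo_depth=4 redo_depth=0
After op 5 (type): buf='bluefootwo' undo_depth=5 redo_depth=0
After op 6 (undo): buf='bluefoo' undo_depth=4 redo_depth=1
After op 7 (type): buf='bluefooqux' undo_depth=5 redo_depth=0
After op 8 (type): buf='bluefooquxxyz' undo_depth=6 redo_depth=0

Answer: bluefooquxxyz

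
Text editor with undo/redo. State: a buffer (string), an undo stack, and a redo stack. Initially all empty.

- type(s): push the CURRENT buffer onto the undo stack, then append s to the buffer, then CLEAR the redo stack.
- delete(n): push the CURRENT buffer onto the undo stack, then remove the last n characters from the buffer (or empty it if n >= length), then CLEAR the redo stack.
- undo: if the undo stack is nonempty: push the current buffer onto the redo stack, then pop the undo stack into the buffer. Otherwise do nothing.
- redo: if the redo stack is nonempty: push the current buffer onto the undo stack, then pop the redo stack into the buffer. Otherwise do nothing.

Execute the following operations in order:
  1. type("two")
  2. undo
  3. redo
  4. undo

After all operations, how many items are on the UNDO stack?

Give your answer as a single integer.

After op 1 (type): buf='two' undo_depth=1 redo_depth=0
After op 2 (undo): buf='(empty)' undo_depth=0 redo_depth=1
After op 3 (redo): buf='two' undo_depth=1 redo_depth=0
After op 4 (undo): buf='(empty)' undo_depth=0 redo_depth=1

Answer: 0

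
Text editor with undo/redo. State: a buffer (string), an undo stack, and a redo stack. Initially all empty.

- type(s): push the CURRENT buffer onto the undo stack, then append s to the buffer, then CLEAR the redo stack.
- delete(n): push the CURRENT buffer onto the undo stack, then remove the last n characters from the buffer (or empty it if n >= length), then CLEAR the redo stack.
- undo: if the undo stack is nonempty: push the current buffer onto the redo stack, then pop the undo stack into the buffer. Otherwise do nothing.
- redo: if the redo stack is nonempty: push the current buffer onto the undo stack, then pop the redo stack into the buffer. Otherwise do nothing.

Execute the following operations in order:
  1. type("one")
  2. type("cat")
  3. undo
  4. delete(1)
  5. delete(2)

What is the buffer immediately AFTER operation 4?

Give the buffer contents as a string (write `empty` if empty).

After op 1 (type): buf='one' undo_depth=1 redo_depth=0
After op 2 (type): buf='onecat' undo_depth=2 redo_depth=0
After op 3 (undo): buf='one' undo_depth=1 redo_depth=1
After op 4 (delete): buf='on' undo_depth=2 redo_depth=0

Answer: on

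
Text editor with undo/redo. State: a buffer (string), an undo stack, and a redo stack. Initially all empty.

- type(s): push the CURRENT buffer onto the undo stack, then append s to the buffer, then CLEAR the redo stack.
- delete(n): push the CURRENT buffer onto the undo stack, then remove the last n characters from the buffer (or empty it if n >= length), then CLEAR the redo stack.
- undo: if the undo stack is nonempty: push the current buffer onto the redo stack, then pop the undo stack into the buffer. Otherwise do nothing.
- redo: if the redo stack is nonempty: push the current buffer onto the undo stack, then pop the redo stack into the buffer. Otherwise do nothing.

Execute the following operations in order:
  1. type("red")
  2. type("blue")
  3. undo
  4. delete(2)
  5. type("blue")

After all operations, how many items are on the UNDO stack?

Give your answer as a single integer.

Answer: 3

Derivation:
After op 1 (type): buf='red' undo_depth=1 redo_depth=0
After op 2 (type): buf='redblue' undo_depth=2 redo_depth=0
After op 3 (undo): buf='red' undo_depth=1 redo_depth=1
After op 4 (delete): buf='r' undo_depth=2 redo_depth=0
After op 5 (type): buf='rblue' undo_depth=3 redo_depth=0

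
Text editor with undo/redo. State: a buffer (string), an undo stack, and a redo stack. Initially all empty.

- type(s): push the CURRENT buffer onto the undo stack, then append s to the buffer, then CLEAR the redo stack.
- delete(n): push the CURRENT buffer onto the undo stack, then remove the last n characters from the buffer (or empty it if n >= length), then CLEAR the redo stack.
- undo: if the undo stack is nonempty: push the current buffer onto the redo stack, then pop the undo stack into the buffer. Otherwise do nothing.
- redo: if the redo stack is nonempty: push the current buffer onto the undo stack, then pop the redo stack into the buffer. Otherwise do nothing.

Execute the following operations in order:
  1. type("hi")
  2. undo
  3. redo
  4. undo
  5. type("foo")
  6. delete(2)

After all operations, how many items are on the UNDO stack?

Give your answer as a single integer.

Answer: 2

Derivation:
After op 1 (type): buf='hi' undo_depth=1 redo_depth=0
After op 2 (undo): buf='(empty)' undo_depth=0 redo_depth=1
After op 3 (redo): buf='hi' undo_depth=1 redo_depth=0
After op 4 (undo): buf='(empty)' undo_depth=0 redo_depth=1
After op 5 (type): buf='foo' undo_depth=1 redo_depth=0
After op 6 (delete): buf='f' undo_depth=2 redo_depth=0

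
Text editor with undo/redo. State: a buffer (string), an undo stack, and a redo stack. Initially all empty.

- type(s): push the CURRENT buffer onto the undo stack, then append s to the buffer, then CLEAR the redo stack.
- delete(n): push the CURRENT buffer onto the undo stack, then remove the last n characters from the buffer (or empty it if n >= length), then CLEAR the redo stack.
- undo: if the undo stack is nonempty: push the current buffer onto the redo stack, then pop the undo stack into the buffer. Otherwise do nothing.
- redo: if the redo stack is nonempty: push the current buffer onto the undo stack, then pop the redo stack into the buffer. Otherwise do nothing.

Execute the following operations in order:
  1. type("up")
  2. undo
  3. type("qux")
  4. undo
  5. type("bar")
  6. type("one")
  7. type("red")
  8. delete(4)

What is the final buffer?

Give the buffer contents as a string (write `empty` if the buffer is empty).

After op 1 (type): buf='up' undo_depth=1 redo_depth=0
After op 2 (undo): buf='(empty)' undo_depth=0 redo_depth=1
After op 3 (type): buf='qux' undo_depth=1 redo_depth=0
After op 4 (undo): buf='(empty)' undo_depth=0 redo_depth=1
After op 5 (type): buf='bar' undo_depth=1 redo_depth=0
After op 6 (type): buf='barone' undo_depth=2 redo_depth=0
After op 7 (type): buf='baronered' undo_depth=3 redo_depth=0
After op 8 (delete): buf='baron' undo_depth=4 redo_depth=0

Answer: baron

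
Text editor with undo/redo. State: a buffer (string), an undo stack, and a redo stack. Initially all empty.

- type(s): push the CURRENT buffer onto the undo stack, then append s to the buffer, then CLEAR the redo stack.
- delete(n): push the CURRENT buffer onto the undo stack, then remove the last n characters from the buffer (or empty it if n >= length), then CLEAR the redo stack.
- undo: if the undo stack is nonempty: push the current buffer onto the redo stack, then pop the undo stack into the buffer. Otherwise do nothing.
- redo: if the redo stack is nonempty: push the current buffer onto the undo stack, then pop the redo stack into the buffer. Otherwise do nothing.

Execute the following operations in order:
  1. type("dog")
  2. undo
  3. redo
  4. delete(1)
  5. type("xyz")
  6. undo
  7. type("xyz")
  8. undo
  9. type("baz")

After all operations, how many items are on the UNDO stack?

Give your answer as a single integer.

Answer: 3

Derivation:
After op 1 (type): buf='dog' undo_depth=1 redo_depth=0
After op 2 (undo): buf='(empty)' undo_depth=0 redo_depth=1
After op 3 (redo): buf='dog' undo_depth=1 redo_depth=0
After op 4 (delete): buf='do' undo_depth=2 redo_depth=0
After op 5 (type): buf='doxyz' undo_depth=3 redo_depth=0
After op 6 (undo): buf='do' undo_depth=2 redo_depth=1
After op 7 (type): buf='doxyz' undo_depth=3 redo_depth=0
After op 8 (undo): buf='do' undo_depth=2 redo_depth=1
After op 9 (type): buf='dobaz' undo_depth=3 redo_depth=0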